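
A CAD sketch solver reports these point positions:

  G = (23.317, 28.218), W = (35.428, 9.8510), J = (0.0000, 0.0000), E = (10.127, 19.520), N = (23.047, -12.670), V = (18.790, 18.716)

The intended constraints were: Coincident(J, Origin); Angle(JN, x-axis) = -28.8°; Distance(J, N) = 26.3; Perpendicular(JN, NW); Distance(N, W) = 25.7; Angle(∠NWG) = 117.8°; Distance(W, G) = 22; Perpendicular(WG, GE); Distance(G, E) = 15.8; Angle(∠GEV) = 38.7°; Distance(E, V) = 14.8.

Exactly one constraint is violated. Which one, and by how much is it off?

Distance(E, V) = 14.8 — off by 6.10.

J = (0.00, 0.00) ✓; JN at -28.80° ✓; |JN| = 26.30 ✓; ∠(JN, NW) = 90.00° ✓; |NW| = 25.70 ✓; ∠NWG = 117.8° ✓; |WG| = 22.00 ✓; ∠(WG, GE) = 90.00° ✓; |GE| = 15.80 ✓; ∠GEV = 38.70° ✓; |EV| = 8.700 ✗.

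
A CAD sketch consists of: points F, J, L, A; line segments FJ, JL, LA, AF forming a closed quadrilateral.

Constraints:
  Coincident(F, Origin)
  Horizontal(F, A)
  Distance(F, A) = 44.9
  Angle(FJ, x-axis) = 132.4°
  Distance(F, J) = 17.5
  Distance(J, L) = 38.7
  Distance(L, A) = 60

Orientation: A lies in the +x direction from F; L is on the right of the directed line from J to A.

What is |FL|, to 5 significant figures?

27.335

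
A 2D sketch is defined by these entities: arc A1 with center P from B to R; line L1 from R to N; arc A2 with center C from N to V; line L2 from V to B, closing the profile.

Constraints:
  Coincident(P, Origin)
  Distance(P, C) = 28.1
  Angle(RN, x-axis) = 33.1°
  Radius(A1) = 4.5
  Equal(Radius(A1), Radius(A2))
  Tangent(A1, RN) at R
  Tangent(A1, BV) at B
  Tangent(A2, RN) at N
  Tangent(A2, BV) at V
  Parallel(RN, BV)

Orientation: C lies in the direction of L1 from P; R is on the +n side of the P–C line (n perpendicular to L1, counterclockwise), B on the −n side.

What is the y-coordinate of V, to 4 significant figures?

11.58

The slot axis is L1's direction at 33.1°, so u = (cos 33.1°, sin 33.1°) = (0.8377, 0.5461) and n = (−sin 33.1°, cos 33.1°) = (-0.5461, 0.8377). P is at the origin and C lies 28.1 along u from P, so C = 28.1·u = (23.54, 15.35). Tangency of A1 to both parallel lines with radius 4.5 puts R and B at P ± 4.5·n: R = (-2.457, 3.770), B = (2.457, -3.770). Equal radii place N and V the same way about C: N = C + 4.5·n = (21.08, 19.12), V = C − 4.5·n = (26.00, 11.58). So V.y = 11.58.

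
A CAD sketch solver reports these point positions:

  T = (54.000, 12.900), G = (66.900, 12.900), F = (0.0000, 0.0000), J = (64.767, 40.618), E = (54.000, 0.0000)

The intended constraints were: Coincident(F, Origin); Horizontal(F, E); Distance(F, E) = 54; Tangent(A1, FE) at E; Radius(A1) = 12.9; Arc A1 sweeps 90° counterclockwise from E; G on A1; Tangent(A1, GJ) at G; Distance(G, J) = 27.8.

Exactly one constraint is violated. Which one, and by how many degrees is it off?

Tangent(A1, GJ) at G — off by 4.40°.

F = (0.00, 0.00) ✓; F.y = 0.00, E.y = 0.00 ✓; |FE| = 54.00 ✓; ∠(TE, EF) = 90.00° ✓; |TE| = 12.90 ✓; bearing(T→G) − bearing(T→E) = 90.00° ✓; |TG| = 12.90 ✓; ∠(TG, GJ) = 85.60° ✗; |GJ| = 27.80 ✓.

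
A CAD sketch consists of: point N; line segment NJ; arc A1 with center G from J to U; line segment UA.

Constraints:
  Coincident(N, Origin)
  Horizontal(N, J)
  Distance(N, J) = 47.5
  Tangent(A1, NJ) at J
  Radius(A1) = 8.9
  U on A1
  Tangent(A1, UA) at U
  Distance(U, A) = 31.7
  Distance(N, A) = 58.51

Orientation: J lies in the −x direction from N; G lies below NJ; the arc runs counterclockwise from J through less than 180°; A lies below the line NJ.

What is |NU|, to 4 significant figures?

56.95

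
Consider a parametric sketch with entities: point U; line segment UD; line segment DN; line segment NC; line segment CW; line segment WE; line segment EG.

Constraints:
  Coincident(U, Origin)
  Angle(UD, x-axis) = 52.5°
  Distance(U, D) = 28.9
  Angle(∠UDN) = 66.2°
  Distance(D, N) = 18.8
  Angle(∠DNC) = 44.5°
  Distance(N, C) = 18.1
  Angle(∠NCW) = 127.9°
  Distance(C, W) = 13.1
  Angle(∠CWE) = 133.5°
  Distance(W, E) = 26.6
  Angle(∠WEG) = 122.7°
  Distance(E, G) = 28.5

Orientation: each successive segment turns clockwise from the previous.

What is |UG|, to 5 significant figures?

67.935

∠CWE = 133.5° gives WE at 64.600° from the x-axis; with |WE| = 26.6, E = (15.988, 47.919). ∠WEG = 122.7° gives EG at 7.3000° from the x-axis; with |EG| = 28.5, G = (44.257, 51.541). Then |UG| = |G − U| = 67.935.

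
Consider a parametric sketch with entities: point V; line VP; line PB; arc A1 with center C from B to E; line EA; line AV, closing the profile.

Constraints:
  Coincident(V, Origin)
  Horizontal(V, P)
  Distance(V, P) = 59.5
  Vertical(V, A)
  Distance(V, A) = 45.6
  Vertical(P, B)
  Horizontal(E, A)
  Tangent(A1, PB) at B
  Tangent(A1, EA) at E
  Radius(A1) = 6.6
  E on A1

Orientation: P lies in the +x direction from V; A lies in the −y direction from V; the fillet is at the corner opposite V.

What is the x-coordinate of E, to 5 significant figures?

52.900

The virtual corner opposite V is at (59.500, -45.600). Since A1 is tangent to PB there, CB ⟂ PB and the tangent condition forces CE to be normal to EA, with radius 6.6, so the center C sits 6.6 in from both sides at C = (52.900, -39.000). That places the tangent points at B = (59.500, -39.000) on PB and E = (52.900, -45.600) on EA. So E.x = 52.900.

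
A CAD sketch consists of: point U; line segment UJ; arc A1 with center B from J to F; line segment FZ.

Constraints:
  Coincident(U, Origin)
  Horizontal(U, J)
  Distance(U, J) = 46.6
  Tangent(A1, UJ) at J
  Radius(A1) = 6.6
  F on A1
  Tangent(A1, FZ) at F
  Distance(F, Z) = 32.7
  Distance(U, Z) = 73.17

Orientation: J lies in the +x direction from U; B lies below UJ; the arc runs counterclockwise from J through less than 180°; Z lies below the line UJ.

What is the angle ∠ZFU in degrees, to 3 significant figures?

148°

Checks: |BF| = 6.600 ✓; ∠(BF, FZ) = 90.00° ✓; |FZ| = 32.70 ✓; |UZ| = 73.17 ✓.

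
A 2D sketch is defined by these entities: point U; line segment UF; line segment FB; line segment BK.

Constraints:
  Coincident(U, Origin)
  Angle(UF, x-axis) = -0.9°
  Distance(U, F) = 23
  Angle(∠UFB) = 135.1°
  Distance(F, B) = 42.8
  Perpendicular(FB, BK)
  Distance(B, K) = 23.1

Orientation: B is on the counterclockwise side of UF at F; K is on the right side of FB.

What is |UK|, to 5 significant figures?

70.987

U is at the origin; UF runs at -0.9° with length 23.0, so F = 23.0·(cos -0.9°, sin -0.9°) = (22.997, -0.36127). ∠UFB = 135.1°, so FB runs at -0.9° + (180° − 135.1°) = 44.000° from the x-axis; with |FB| = 42.8, B = F + 42.8·(cos 44.000°, sin 44.000°) = (53.785, 29.370). The perpendicularity gives BK at right angles to FB; with |BK| = 23.1 on the right of FB, K = B + 23.1·(0.69466, -0.71934) = (69.832, 12.753). Then |UK| = |K − U| = 70.987.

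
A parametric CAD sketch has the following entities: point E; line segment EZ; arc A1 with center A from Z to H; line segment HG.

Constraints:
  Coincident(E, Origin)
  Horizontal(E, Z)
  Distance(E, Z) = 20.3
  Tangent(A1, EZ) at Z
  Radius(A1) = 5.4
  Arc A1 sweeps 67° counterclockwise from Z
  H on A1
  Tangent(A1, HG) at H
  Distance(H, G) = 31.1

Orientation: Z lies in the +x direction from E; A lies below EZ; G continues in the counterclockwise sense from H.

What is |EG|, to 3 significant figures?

32.1

E is at the origin; EZ is horizontal with |EZ| = 20.3 and Z on the +x side, so Z = (20.3, 0.00). Tangency of A1 to EZ means the radius AZ is perpendicular to EZ, so A = Z + (0, -5.4) = (20.3, -5.40). On A1, Z sits at bearing 90° from A; a 67° counterclockwise sweep puts H at bearing 157°, so H = A + 5.4·(cos 157°, sin 157°) = (15.3, -3.29). The tangent condition forces AH to be normal to HG, so HG runs along (−sin 157°, cos 157°); with |HG| = 31.1, G = (3.18, -31.9). Then |EG| = |G − E| = 32.1.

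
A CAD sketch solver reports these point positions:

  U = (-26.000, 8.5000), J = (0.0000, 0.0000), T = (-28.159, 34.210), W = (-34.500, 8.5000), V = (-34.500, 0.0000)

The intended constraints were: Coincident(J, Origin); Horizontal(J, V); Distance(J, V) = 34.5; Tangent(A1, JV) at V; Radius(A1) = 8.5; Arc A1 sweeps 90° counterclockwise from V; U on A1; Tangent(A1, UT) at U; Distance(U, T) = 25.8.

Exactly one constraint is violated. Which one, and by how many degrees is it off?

Tangent(A1, UT) at U — off by 4.80°.

J = (0.00, 0.00) ✓; J.y = 0.00, V.y = 0.00 ✓; |JV| = 34.50 ✓; ∠(WV, VJ) = 90.00° ✓; |WV| = 8.500 ✓; bearing(W→U) − bearing(W→V) = 90.00° ✓; |WU| = 8.500 ✓; ∠(WU, UT) = 85.20° ✗; |UT| = 25.80 ✓.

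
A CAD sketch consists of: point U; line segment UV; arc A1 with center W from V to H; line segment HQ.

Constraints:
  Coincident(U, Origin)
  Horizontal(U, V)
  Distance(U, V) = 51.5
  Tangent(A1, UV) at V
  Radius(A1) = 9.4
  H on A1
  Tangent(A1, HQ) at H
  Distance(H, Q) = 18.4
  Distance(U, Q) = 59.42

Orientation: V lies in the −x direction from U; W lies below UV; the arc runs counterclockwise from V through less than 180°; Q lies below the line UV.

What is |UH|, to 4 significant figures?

61.39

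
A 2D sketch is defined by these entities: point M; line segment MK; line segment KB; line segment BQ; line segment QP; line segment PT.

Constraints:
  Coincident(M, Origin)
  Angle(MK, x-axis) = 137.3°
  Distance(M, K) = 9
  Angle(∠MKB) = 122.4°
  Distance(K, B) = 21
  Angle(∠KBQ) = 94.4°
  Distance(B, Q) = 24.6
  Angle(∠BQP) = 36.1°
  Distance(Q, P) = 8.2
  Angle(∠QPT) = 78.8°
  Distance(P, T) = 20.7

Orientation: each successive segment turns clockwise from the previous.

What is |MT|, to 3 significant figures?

40.4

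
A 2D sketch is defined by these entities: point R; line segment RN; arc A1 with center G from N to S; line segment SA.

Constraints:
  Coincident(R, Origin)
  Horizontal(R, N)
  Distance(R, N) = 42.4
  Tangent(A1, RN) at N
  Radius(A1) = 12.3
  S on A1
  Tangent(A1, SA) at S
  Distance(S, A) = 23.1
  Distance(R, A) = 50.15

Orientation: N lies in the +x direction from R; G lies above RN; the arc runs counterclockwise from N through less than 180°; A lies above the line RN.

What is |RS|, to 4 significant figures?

55.06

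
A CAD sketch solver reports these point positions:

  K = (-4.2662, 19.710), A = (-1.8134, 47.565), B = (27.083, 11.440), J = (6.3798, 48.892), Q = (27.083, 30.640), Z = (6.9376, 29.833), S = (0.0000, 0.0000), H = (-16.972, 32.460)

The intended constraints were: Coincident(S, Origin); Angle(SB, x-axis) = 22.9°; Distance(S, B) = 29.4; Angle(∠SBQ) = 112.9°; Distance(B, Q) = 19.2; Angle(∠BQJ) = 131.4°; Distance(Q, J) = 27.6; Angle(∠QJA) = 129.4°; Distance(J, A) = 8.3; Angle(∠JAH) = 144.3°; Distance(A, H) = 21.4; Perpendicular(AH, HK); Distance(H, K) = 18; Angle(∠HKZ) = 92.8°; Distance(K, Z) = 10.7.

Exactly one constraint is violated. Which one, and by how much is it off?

Distance(K, Z) = 10.7 — off by 4.40.

S = (0.00, 0.00) ✓; SB at 22.90° ✓; |SB| = 29.40 ✓; ∠SBQ = 112.9° ✓; |BQ| = 19.20 ✓; ∠BQJ = 131.4° ✓; |QJ| = 27.60 ✓; ∠QJA = 129.4° ✓; |JA| = 8.300 ✓; ∠JAH = 144.3° ✓; |AH| = 21.40 ✓; ∠(AH, HK) = 90.00° ✓; |HK| = 18.00 ✓; ∠HKZ = 92.80° ✓; |KZ| = 15.10 ✗.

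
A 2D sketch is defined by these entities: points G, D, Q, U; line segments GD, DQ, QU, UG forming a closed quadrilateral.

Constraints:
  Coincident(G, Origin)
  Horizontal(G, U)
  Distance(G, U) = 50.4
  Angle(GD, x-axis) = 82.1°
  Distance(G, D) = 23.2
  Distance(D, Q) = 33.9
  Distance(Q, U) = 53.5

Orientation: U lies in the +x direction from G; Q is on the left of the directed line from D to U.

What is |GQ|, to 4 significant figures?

54.54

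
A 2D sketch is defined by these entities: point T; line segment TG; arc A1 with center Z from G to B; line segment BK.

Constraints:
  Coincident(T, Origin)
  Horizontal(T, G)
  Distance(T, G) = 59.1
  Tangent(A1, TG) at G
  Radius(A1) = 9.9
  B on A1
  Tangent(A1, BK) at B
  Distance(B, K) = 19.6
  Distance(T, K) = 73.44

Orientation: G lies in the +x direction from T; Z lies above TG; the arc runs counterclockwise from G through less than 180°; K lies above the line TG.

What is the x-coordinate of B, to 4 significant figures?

68.94

Checks: |ZB| = 9.900 ✓; ∠(ZB, BK) = 90.00° ✓; |BK| = 19.60 ✓; |TK| = 73.44 ✓.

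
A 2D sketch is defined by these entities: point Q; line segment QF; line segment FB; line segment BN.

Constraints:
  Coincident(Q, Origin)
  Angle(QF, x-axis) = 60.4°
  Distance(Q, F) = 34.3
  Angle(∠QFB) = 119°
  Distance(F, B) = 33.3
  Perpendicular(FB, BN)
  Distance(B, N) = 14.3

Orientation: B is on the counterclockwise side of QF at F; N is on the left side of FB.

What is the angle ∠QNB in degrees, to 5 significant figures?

107.46°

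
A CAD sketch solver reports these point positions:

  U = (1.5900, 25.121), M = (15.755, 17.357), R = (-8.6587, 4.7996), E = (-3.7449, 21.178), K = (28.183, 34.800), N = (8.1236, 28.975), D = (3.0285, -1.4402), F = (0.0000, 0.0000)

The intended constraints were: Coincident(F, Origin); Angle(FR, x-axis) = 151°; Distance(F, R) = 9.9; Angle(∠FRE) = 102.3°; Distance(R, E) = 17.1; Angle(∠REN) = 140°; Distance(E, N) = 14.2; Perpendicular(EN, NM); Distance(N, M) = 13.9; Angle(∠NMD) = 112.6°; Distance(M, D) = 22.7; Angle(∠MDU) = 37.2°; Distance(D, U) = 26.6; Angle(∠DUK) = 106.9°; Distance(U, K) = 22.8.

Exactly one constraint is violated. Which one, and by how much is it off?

Distance(U, K) = 22.8 — off by 5.50.

F = (0.00, 0.00) ✓; FR at 151.0° ✓; |FR| = 9.900 ✓; ∠FRE = 102.3° ✓; |RE| = 17.10 ✓; ∠REN = 140.0° ✓; |EN| = 14.20 ✓; ∠(EN, NM) = 90.00° ✓; |NM| = 13.90 ✓; ∠NMD = 112.6° ✓; |MD| = 22.70 ✓; ∠MDU = 37.20° ✓; |DU| = 26.60 ✓; ∠DUK = 106.9° ✓; |UK| = 28.30 ✗.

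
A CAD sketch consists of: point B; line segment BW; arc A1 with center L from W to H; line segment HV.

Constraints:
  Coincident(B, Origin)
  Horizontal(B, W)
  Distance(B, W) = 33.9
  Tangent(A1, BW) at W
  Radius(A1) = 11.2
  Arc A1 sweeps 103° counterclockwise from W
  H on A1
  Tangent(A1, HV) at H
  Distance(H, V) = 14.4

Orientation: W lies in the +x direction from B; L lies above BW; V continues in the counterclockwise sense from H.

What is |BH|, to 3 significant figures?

46.9

A1 meets BW tangentially, so LW is at right angles to BW, so L = W + (0, 11.2) = (33.9, 11.2). On A1, W sits at bearing -90° from L; a 103° counterclockwise sweep puts H at bearing 13°, so H = L + 11.2·(cos 13°, sin 13°) = (44.8, 13.7). Then |BH| = |H − B| = 46.9.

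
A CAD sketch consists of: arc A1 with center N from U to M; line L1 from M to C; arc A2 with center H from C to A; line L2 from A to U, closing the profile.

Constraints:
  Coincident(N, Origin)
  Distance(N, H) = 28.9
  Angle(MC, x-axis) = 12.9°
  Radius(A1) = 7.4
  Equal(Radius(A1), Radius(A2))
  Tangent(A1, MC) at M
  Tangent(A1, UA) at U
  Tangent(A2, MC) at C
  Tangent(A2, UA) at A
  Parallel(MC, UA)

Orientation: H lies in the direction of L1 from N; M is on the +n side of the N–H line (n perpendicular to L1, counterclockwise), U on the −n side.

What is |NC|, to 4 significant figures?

29.83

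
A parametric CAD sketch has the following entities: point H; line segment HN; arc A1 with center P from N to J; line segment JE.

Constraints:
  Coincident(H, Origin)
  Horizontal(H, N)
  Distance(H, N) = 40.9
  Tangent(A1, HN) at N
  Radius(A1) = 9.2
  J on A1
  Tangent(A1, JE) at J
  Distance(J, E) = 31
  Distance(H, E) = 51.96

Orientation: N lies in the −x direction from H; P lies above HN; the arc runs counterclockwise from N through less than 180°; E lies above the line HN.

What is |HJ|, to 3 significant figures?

33.1

H is at the origin; H and N share the same y with |HN| = 40.9 and N on the −x side, so N = (-40.9, 0.00). The tangent condition forces PN to be normal to HN, so P = N + (0, 9.2) = (-40.9, 9.20). Since PJ ⟂ JE (tangency), |PE| = √(9.2² + 31.0²) = 32.3 regardless of where J sits on A1. So E lies on both circle(H, 51.96) and circle(P, 32.3); the above-HN intersection is E = (-32.6, 40.5). J is the foot of the tangent from E: J = (-31.7, 9.47).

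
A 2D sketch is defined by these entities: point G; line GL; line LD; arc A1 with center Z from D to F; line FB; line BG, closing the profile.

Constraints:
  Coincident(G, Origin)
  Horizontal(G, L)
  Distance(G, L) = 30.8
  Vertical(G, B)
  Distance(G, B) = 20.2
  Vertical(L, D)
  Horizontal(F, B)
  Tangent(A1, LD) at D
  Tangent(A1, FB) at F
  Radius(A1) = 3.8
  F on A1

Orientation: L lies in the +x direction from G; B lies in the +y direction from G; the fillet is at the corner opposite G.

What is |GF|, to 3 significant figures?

33.7

G is at the origin; G and L share the same y with |GL| = 30.8 and L on the +x side, so L = (30.8, 0.00). GB is vertical with |GB| = 20.2 and B on the +y side, so B = (0.00, 20.2). The virtual corner opposite G is at (30.8, 20.2). A1 meets LD tangentially, so ZD is at right angles to LD and the tangent condition forces ZF to be normal to FB, with radius 3.8, so the center Z sits 3.8 in from both sides at Z = (27.0, 16.4). That places the tangent points at D = (30.8, 16.4) on LD and F = (27.0, 20.2) on FB. Then |GF| = |F − G| = 33.7.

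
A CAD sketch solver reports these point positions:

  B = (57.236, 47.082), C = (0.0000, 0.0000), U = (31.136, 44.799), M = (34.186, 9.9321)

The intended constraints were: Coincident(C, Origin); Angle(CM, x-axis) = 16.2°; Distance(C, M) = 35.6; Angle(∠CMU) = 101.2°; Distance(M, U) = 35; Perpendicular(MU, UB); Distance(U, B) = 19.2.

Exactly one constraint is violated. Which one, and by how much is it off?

Distance(U, B) = 19.2 — off by 7.00.

C = (0.00, 0.00) ✓; CM at 16.20° ✓; |CM| = 35.60 ✓; ∠CMU = 101.2° ✓; |MU| = 35.00 ✓; ∠(MU, UB) = 90.00° ✓; |UB| = 26.20 ✗.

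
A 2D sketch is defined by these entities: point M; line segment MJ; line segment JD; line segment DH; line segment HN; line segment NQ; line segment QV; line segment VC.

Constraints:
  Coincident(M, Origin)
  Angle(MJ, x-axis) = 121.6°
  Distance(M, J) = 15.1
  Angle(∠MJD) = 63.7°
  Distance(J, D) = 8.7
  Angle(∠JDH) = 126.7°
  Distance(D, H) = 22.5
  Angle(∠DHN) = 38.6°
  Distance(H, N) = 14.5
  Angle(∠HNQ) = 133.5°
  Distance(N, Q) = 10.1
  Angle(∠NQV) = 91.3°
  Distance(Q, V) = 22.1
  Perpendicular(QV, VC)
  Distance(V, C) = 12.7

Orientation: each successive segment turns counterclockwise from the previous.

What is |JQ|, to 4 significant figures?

6.400

∠DHN = 38.6° gives HN at 72.60° from the x-axis; with |HN| = 14.5, N = (-0.06271, -1.650). ∠HNQ = 133.5° gives NQ at 119.1° from the x-axis; with |NQ| = 10.1, Q = (-4.975, 7.175). Then |JQ| = |Q − J| = 6.400.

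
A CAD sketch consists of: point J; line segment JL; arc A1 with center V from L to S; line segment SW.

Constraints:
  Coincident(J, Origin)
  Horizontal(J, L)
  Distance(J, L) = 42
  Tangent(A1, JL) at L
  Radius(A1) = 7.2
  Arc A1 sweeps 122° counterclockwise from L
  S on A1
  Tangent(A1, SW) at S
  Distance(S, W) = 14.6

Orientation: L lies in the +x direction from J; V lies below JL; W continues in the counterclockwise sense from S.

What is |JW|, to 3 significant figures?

49.5

J is at the origin; JL is horizontal with |JL| = 42.0 and L on the +x side, so L = (42.0, 0.00). Tangency of A1 to JL means the radius VL is perpendicular to JL, so V = L + (0, -7.2) = (42.0, -7.20). On A1, L sits at bearing 90° from V; a 122° counterclockwise sweep puts S at bearing 212°, so S = V + 7.2·(cos 212°, sin 212°) = (35.9, -11.0). Since A1 is tangent to SW there, VS ⟂ SW, so SW runs along (−sin 212°, cos 212°); with |SW| = 14.6, W = (43.6, -23.4). Then |JW| = |W − J| = 49.5.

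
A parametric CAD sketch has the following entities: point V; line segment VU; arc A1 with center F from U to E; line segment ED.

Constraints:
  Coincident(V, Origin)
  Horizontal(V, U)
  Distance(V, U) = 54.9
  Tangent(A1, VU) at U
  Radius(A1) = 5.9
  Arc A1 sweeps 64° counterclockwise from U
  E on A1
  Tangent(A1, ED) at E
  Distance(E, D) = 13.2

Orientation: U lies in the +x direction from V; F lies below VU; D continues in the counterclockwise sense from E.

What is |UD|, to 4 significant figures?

18.80

V is at the origin; VU is horizontal with |VU| = 54.9 and U on the +x side, so U = (54.90, 0.000). The tangent condition forces FU to be normal to VU, so F = U + (0, -5.9) = (54.90, -5.900). On A1, U sits at bearing 90° from F; a 64° counterclockwise sweep puts E at bearing 154°, so E = F + 5.9·(cos 154°, sin 154°) = (49.60, -3.314). The tangent condition forces FE to be normal to ED, so ED runs along (−sin 154°, cos 154°); with |ED| = 13.2, D = (43.81, -15.18). Then |UD| = |D − U| = 18.80.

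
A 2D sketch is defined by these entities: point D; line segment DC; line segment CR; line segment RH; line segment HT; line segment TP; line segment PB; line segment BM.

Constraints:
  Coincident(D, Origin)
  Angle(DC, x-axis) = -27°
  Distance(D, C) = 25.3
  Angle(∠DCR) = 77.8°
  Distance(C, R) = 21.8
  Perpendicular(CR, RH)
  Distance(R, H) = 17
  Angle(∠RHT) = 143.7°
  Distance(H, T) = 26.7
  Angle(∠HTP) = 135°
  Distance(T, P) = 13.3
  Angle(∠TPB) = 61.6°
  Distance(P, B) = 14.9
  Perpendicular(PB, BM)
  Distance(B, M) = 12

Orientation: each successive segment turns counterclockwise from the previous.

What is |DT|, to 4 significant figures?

13.80

D is at the origin; DC runs at -27.0° with length 25.3, so C = (22.54, -11.49). ∠DCR = 77.8° gives CR at 75.20° from the x-axis; with |CR| = 21.8, R = (28.11, 9.591). CR is perpendicular to RH, so RH runs at 165.2°; with |RH| = 17.0, H = (11.68, 13.93). ∠RHT = 143.7° gives HT at -158.5° from the x-axis; with |HT| = 26.7, T = (-13.17, 4.148). Then |DT| = |T − D| = 13.80.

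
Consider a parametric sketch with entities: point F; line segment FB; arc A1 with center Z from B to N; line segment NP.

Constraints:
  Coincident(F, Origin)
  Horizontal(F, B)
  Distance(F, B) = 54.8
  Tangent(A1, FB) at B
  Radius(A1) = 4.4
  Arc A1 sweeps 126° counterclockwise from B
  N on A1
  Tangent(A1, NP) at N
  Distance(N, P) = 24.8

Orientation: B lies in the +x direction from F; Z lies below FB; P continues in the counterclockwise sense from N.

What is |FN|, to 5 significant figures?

51.714

A1 meets FB tangentially, so ZB is at right angles to FB, so Z = B + (0, -4.4) = (54.800, -4.4000). On A1, B sits at bearing 90° from Z; a 126° counterclockwise sweep puts N at bearing 216°, so N = Z + 4.4·(cos 216°, sin 216°) = (51.240, -6.9863). Then |FN| = |N − F| = 51.714.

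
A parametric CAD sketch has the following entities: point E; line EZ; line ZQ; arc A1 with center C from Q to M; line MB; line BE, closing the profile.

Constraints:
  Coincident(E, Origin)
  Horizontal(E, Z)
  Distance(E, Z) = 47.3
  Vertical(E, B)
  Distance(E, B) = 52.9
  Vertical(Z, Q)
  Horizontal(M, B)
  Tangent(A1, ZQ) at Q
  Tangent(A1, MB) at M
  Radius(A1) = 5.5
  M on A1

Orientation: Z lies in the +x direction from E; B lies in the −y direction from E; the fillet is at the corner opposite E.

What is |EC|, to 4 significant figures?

63.20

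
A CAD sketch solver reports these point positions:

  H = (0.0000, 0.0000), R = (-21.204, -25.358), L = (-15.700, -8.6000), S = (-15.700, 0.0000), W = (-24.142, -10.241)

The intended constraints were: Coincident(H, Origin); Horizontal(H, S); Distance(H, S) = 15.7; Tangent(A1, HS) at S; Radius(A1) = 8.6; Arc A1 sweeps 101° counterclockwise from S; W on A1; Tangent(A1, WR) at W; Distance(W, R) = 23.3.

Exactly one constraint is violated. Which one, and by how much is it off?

Distance(W, R) = 23.3 — off by 7.90.

H = (0.00, 0.00) ✓; H.y = 0.00, S.y = 0.00 ✓; |HS| = 15.70 ✓; ∠(LS, SH) = 90.00° ✓; |LS| = 8.600 ✓; bearing(L→W) − bearing(L→S) = 101.0° ✓; |LW| = 8.600 ✓; ∠(LW, WR) = 90.00° ✓; |WR| = 15.40 ✗.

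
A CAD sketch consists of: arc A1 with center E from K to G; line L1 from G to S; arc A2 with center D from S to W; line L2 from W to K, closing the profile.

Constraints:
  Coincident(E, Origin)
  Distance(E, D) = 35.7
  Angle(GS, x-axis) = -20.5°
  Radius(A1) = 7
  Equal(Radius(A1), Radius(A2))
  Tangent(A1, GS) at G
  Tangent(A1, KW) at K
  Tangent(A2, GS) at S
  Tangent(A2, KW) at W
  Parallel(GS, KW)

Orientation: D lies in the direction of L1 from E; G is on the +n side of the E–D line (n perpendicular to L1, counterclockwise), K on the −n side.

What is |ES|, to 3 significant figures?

36.4

The slot axis is L1's direction at -20.5°, so u = (cos -20.5°, sin -20.5°) = (0.937, -0.350) and n = (−sin -20.5°, cos -20.5°) = (0.350, 0.937). E is at the origin and D lies 35.7 along u from E, so D = 35.7·u = (33.4, -12.5). Tangency of A1 to both parallel lines with radius 7.0 puts G and K at E ± 7.0·n: G = (2.45, 6.56), K = (-2.45, -6.56). Equal radii place S and W the same way about D: S = D + 7.0·n = (35.9, -5.95), W = D − 7.0·n = (31.0, -19.1). Then |ES| = |S − E| = 36.4.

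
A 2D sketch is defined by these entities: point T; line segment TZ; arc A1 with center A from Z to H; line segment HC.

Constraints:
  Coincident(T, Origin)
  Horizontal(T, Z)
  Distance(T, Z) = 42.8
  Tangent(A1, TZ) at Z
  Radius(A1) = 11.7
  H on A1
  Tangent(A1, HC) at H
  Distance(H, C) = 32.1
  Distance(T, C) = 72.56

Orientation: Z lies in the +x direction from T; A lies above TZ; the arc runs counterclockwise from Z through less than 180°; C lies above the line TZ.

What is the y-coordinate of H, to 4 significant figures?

9.812

Checks: T = (0.00, 0.00) ✓; T.y = 0.00, Z.y = 0.00 ✓; |AH| = 11.70 ✓; ∠(AH, HC) = 90.00° ✓; |HC| = 32.10 ✓; |TC| = 72.56 ✓.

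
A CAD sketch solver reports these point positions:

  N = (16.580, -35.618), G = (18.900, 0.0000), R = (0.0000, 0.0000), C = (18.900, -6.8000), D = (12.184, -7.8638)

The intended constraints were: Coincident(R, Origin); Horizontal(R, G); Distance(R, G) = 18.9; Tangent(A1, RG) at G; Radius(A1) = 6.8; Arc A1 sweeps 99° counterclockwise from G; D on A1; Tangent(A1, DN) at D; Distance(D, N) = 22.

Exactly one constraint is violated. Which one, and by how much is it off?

Distance(D, N) = 22 — off by 6.10.

R = (0.00, 0.00) ✓; R.y = 0.00, G.y = 0.00 ✓; |RG| = 18.90 ✓; ∠(CG, GR) = 90.00° ✓; |CG| = 6.800 ✓; bearing(C→D) − bearing(C→G) = 99.00° ✓; |CD| = 6.800 ✓; ∠(CD, DN) = 90.00° ✓; |DN| = 28.10 ✗.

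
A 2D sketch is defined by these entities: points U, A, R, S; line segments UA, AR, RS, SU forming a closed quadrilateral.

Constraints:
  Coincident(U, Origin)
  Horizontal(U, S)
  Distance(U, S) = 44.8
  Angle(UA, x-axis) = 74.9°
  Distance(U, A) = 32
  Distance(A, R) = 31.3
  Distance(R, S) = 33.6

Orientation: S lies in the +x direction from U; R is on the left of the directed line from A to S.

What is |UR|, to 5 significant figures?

51.631

U is at the origin; U and S share the same y with |US| = 44.8 and S in +x, so S = (44.8, 0). UA runs at 74.9° with |UA| = 32.0, so A = (8.3361, 30.895). R is determined by |AR| = 31.3 and |RS| = 33.6 together: it lies at the intersection of circle(A, 31.3) and circle(S, 33.6). With |AS| = 47.792, the foot of the radical line on AS is 22.335 from A and the perpendicular offset is √(31.3² − 22.335²) = 21.928. Taking the left-of-AS solution: R = (39.552, 33.188).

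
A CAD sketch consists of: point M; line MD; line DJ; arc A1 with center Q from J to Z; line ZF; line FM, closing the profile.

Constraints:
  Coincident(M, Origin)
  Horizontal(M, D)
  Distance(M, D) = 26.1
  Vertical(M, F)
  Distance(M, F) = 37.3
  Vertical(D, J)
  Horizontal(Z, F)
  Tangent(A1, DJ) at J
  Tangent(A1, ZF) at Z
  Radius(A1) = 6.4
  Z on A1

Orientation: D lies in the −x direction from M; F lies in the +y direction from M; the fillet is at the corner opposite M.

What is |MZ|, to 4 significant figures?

42.18

The virtual corner opposite M is at (-26.10, 37.30). The tangent condition forces QJ to be normal to DJ and tangency of A1 to ZF means the radius QZ is perpendicular to ZF, with radius 6.4, so the center Q sits 6.4 in from both sides at Q = (-19.70, 30.90). That places the tangent points at J = (-26.10, 30.90) on DJ and Z = (-19.70, 37.30) on ZF. Then |MZ| = |Z − M| = 42.18.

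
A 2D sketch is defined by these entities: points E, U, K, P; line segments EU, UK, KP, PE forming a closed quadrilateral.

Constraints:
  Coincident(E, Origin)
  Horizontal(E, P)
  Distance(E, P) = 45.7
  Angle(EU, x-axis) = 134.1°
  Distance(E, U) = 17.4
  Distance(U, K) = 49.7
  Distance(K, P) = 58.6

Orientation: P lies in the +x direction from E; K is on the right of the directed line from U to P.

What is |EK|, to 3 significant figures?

35.9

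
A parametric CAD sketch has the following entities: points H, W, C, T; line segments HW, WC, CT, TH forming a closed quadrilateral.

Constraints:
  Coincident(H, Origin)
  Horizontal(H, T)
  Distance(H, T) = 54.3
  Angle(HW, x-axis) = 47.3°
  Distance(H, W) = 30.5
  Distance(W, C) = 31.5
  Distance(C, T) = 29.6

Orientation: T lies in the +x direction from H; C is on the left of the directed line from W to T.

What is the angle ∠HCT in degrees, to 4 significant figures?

65.83°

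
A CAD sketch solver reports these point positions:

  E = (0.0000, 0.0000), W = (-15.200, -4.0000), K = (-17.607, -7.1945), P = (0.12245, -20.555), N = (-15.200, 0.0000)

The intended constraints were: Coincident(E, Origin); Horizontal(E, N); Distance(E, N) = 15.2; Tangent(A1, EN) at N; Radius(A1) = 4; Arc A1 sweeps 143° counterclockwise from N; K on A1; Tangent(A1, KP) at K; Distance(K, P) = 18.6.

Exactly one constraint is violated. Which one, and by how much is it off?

Distance(K, P) = 18.6 — off by 3.60.

E = (0.00, 0.00) ✓; E.y = 0.00, N.y = 0.00 ✓; |EN| = 15.20 ✓; ∠(WN, NE) = 90.00° ✓; |WN| = 4.000 ✓; bearing(W→K) − bearing(W→N) = 143.0° ✓; |WK| = 4.000 ✓; ∠(WK, KP) = 90.00° ✓; |KP| = 22.20 ✗.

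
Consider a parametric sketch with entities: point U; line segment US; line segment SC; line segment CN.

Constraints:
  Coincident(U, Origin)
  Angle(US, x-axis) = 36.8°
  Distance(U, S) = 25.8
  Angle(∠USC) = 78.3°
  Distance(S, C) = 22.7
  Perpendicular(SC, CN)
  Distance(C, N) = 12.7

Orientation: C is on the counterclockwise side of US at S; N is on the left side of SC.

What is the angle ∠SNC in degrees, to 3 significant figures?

60.8°

U is at the origin; US runs at 36.8° with length 25.8, so S = 25.8·(cos 36.8°, sin 36.8°) = (20.7, 15.5). ∠USC = 78.3°, so SC runs at 36.8° + (180° − 78.3°) = 138° from the x-axis; with |SC| = 22.7, C = S + 22.7·(cos 138°, sin 138°) = (3.66, 30.5). SC is perpendicular to CN; with |CN| = 12.7 on the left of SC, N = C + 12.7·(-0.663, -0.749) = (-4.76, 21.0). Then cos ∠SNC = NS·NC / (|NS||NC|), giving 60.8°.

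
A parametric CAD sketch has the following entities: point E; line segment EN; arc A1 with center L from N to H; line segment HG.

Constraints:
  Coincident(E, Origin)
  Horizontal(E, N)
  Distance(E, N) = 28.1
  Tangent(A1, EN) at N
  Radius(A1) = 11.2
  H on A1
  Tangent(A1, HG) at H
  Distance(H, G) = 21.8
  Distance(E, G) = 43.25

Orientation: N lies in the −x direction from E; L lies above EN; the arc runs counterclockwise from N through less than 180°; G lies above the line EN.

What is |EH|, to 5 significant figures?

23.009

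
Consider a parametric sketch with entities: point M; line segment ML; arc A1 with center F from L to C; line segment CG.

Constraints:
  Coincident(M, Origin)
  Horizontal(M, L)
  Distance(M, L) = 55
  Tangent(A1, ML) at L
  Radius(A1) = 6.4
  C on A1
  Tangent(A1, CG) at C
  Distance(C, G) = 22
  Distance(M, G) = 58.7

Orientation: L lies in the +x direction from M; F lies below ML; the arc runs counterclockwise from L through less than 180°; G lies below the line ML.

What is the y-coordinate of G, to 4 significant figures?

-28.97

Checks: M = (0.00, 0.00) ✓; |FC| = 6.400 ✓; ∠(FC, CG) = 90.00° ✓; |CG| = 22.00 ✓; |MG| = 58.70 ✓.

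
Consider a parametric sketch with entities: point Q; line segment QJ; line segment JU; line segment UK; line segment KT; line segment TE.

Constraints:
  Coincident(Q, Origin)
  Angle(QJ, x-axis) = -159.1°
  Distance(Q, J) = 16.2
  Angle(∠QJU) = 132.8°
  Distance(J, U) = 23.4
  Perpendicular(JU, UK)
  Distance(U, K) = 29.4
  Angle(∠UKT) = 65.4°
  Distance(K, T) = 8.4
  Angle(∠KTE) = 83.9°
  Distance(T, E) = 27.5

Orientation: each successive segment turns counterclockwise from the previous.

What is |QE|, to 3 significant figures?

41.9

Q is at the origin; QJ runs at -159.1° with length 16.2, so J = (-15.1, -5.78). ∠QJU = 132.8° gives JU at -112° from the x-axis; with |JU| = 23.4, U = (-23.9, -27.5). The perpendicularity gives UK at right angles to JU, so UK runs at -21.9°; with |UK| = 29.4, K = (3.42, -38.5). ∠UKT = 65.4° gives KT at 92.7° from the x-axis; with |KT| = 8.4, T = (3.02, -30.1). ∠KTE = 83.9° gives TE at -171° from the x-axis; with |TE| = 27.5, E = (-24.2, -34.3). Then |QE| = |E − Q| = 41.9.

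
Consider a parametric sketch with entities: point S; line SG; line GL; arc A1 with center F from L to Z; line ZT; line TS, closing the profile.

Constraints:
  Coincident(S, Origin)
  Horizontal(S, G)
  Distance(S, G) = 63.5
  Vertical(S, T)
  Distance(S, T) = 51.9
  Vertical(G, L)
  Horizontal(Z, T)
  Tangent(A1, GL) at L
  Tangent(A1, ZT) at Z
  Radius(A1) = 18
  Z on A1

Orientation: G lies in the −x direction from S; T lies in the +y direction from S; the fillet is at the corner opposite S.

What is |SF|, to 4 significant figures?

56.74

S and T share the same x with |ST| = 51.9 and T on the +y side, so T = (0.000, 51.90). The virtual corner opposite S is at (-63.50, 51.90). Tangency of A1 to GL means the radius FL is perpendicular to GL and since A1 is tangent to ZT there, FZ ⟂ ZT, with radius 18.0, so the center F sits 18.0 in from both sides at F = (-45.50, 33.90). Then |SF| = |F − S| = 56.74.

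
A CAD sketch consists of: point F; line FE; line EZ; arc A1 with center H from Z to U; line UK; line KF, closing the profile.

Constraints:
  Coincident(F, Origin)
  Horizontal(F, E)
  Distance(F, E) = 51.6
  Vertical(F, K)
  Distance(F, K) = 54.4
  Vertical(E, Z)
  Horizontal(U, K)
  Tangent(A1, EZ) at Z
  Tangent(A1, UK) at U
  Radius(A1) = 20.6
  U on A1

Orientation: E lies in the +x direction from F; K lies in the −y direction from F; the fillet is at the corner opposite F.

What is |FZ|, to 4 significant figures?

61.68

F is at the origin; F and E share the same y with |FE| = 51.6 and E on the +x side, so E = (51.60, 0.000). F and K share the same x with |FK| = 54.4 and K on the −y side, so K = (0.000, -54.40). The virtual corner opposite F is at (51.60, -54.40). Since A1 is tangent to EZ there, HZ ⟂ EZ and tangency of A1 to UK means the radius HU is perpendicular to UK, with radius 20.6, so the center H sits 20.6 in from both sides at H = (31.00, -33.80). That places the tangent points at Z = (51.60, -33.80) on EZ and U = (31.00, -54.40) on UK. Then |FZ| = |Z − F| = 61.68.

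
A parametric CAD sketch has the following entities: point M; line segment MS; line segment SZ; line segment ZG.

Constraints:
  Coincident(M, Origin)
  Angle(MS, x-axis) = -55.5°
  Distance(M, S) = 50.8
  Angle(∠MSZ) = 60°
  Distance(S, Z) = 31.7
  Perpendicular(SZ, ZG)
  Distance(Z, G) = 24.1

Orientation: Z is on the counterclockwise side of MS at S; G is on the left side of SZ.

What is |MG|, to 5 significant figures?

20.868

M is at the origin; MS runs at -55.5° with length 50.8, so S = 50.8·(cos -55.5°, sin -55.5°) = (28.773, -41.866). ∠MSZ = 60.0°, so SZ runs at -55.5° + (180° − 60.0°) = 64.500° from the x-axis; with |SZ| = 31.7, Z = S + 31.7·(cos 64.500°, sin 64.500°) = (42.421, -13.254). SZ ⟂ ZG; with |ZG| = 24.1 on the left of SZ, G = Z + 24.1·(-0.90259, 0.43051) = (20.668, -2.8783). Then |MG| = |G − M| = 20.868.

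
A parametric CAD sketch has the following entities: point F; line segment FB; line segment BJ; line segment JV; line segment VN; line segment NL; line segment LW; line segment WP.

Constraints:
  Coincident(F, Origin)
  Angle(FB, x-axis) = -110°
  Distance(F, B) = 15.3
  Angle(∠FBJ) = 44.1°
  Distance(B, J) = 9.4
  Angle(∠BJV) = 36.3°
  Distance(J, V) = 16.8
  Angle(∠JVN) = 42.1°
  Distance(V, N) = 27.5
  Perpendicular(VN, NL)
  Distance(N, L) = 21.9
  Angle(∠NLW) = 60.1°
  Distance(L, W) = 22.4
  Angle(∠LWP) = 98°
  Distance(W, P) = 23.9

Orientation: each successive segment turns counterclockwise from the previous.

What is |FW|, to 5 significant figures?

7.1170

The perpendicularity gives NL at right angles to VN, so NL runs at 37.500°; with |NL| = 21.9, L = (20.814, -15.724). ∠NLW = 60.1° gives LW at 157.40° from the x-axis; with |LW| = 22.4, W = (0.13440, -7.1158). Then |FW| = |W − F| = 7.1170.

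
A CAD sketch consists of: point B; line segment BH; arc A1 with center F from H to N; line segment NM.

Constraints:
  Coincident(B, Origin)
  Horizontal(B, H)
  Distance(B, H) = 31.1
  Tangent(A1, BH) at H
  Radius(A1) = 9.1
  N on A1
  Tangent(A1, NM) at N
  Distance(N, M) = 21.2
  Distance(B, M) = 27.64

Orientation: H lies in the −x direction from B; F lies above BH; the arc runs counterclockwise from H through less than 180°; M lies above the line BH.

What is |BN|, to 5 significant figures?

23.494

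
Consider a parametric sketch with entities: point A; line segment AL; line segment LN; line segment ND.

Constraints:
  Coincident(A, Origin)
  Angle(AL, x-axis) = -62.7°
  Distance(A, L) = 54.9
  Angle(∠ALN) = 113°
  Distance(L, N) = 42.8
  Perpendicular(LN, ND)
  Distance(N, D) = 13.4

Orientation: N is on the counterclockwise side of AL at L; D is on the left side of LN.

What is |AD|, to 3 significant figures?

74.2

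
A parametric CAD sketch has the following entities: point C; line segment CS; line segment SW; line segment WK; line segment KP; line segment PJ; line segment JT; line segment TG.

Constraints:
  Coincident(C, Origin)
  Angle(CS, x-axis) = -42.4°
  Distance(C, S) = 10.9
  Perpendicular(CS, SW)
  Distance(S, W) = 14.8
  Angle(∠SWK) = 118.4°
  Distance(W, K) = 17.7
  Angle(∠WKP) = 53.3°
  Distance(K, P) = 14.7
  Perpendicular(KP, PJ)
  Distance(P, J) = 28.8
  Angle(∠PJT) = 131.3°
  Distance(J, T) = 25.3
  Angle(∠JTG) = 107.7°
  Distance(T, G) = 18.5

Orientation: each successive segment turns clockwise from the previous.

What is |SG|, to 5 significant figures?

51.303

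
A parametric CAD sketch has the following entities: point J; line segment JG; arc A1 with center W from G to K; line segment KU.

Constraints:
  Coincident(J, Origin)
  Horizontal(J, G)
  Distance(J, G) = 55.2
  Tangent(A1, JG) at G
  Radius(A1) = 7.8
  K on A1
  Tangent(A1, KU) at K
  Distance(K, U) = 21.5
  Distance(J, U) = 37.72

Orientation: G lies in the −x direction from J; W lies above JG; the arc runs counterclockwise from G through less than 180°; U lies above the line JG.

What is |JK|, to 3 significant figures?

50.0

Checks: |WK| = 7.800 ✓; ∠(WK, KU) = 90.00° ✓; |KU| = 21.50 ✓; |JU| = 37.72 ✓.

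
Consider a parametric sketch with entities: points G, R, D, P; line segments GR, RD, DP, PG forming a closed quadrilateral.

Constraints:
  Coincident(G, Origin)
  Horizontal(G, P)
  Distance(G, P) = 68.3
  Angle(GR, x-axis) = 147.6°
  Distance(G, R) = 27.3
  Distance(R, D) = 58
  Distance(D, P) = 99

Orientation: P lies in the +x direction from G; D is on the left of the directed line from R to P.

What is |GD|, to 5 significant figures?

69.009

Checks: |GP| = 68.30 ✓; |GR| = 27.30 ✓; |RD| = 58.00 ✓; |DP| = 99.00 ✓.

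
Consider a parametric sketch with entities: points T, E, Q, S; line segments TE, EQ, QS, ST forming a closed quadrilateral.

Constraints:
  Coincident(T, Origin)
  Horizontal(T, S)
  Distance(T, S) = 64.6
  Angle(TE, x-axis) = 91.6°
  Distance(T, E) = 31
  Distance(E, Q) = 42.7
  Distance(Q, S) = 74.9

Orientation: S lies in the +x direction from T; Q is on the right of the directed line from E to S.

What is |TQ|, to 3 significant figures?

14.4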